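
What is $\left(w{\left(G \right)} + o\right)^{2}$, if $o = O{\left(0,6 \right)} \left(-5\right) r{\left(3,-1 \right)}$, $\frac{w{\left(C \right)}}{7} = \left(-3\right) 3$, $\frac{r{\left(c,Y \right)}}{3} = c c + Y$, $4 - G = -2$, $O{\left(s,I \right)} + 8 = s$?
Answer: $804609$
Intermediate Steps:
$O{\left(s,I \right)} = -8 + s$
$G = 6$ ($G = 4 - -2 = 4 + 2 = 6$)
$r{\left(c,Y \right)} = 3 Y + 3 c^{2}$ ($r{\left(c,Y \right)} = 3 \left(c c + Y\right) = 3 \left(c^{2} + Y\right) = 3 \left(Y + c^{2}\right) = 3 Y + 3 c^{2}$)
$w{\left(C \right)} = -63$ ($w{\left(C \right)} = 7 \left(\left(-3\right) 3\right) = 7 \left(-9\right) = -63$)
$o = 960$ ($o = \left(-8 + 0\right) \left(-5\right) \left(3 \left(-1\right) + 3 \cdot 3^{2}\right) = \left(-8\right) \left(-5\right) \left(-3 + 3 \cdot 9\right) = 40 \left(-3 + 27\right) = 40 \cdot 24 = 960$)
$\left(w{\left(G \right)} + o\right)^{2} = \left(-63 + 960\right)^{2} = 897^{2} = 804609$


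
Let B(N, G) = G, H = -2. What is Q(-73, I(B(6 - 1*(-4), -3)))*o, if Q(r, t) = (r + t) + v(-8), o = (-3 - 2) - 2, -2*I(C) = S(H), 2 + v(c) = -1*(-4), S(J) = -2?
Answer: 490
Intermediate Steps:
v(c) = 2 (v(c) = -2 - 1*(-4) = -2 + 4 = 2)
I(C) = 1 (I(C) = -1/2*(-2) = 1)
o = -7 (o = -5 - 2 = -7)
Q(r, t) = 2 + r + t (Q(r, t) = (r + t) + 2 = 2 + r + t)
Q(-73, I(B(6 - 1*(-4), -3)))*o = (2 - 73 + 1)*(-7) = -70*(-7) = 490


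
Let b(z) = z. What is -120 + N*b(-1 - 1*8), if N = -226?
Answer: 1914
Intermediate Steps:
-120 + N*b(-1 - 1*8) = -120 - 226*(-1 - 1*8) = -120 - 226*(-1 - 8) = -120 - 226*(-9) = -120 + 2034 = 1914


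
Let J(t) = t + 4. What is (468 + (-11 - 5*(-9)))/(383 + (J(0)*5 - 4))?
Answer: 502/399 ≈ 1.2581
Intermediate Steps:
J(t) = 4 + t
(468 + (-11 - 5*(-9)))/(383 + (J(0)*5 - 4)) = (468 + (-11 - 5*(-9)))/(383 + ((4 + 0)*5 - 4)) = (468 + (-11 + 45))/(383 + (4*5 - 4)) = (468 + 34)/(383 + (20 - 4)) = 502/(383 + 16) = 502/399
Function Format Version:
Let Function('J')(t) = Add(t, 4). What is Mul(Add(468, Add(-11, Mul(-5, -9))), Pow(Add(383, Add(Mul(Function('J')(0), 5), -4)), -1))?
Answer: Rational(502, 399) ≈ 1.2581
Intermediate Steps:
Function('J')(t) = Add(4, t)
Mul(Add(468, Add(-11, Mul(-5, -9))), Pow(Add(383, Add(Mul(Function('J')(0), 5), -4)), -1)) = Mul(Add(468, Add(-11, Mul(-5, -9))), Pow(Add(383, Add(Mul(Add(4, 0), 5), -4)), -1)) = Mul(Add(468, Add(-11, 45)), Pow(Add(383, Add(Mul(4, 5), -4)), -1)) = Mul(Add(468, 34), Pow(Add(383, Add(20, -4)), -1)) = Mul(502, Pow(Add(383, 16), -1)) = Mul(502, Pow(399, -1)) = Mul(502, Rational(1, 399)) = Rational(502, 399)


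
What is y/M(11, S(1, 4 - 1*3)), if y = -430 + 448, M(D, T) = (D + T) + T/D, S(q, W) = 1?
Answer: 198/133 ≈ 1.4887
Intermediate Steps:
M(D, T) = D + T + T/D
y = 18
y/M(11, S(1, 4 - 1*3)) = 18/(11 + 1 + 1/11) = 18/(133/11) = 18*(11/133) = 198/133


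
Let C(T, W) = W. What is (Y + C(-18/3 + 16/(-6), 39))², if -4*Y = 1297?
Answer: 1301881/16 ≈ 81368.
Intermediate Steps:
Y = -1297/4 (Y = -¼*1297 = -1297/4 ≈ -324.25)
(Y + C(-18/3 + 16/(-6), 39))² = (-1297/4 + 39)² = (-1141/4)² = 1301881/16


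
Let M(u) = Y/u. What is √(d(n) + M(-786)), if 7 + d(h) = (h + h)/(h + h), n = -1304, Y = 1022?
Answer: I*√1127517/393 ≈ 2.7019*I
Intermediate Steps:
M(u) = 1022/u
d(h) = -6 (d(h) = -7 + (h + h)/(h + h) = -7 + (2*h)/((2*h)) = -7 + (2*h)*(1/(2*h)) = -7 + 1 = -6)
√(d(n) + M(-786)) = √(-6 + 1022/(-786)) = √(-6 + 1022*(-1/786)) = √(-6 - 511/393) = √(-2869/393) = I*√1127517/393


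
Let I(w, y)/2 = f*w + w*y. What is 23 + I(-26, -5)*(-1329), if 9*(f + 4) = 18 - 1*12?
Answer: -575877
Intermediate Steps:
f = -10/3 (f = -4 + (18 - 1*12)/9 = -4 + (18 - 12)/9 = -4 + (⅑)*6 = -4 + ⅔ = -10/3 ≈ -3.3333)
I(w, y) = -20*w/3 + 2*w*y (I(w, y) = 2*(-10*w/3 + w*y) = -20*w/3 + 2*w*y)
23 + I(-26, -5)*(-1329) = 23 + ((⅔)*(-26)*(-10 + 3*(-5)))*(-1329) = 23 + ((⅔)*(-26)*(-10 - 15))*(-1329) = 23 + ((⅔)*(-26)*(-25))*(-1329) = 23 + (1300/3)*(-1329) = 23 - 575900 = -575877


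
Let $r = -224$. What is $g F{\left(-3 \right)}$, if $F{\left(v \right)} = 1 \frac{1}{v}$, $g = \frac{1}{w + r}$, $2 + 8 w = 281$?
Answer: $\frac{8}{4539} \approx 0.0017625$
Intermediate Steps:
$w = \frac{279}{8}$ ($w = - \frac{1}{4} + \frac{1}{8} \cdot 281 = - \frac{1}{4} + \frac{281}{8} = \frac{279}{8} \approx 34.875$)
$g = - \frac{8}{1513}$ ($g = \frac{1}{\frac{279}{8} - 224} = \frac{1}{- \frac{1513}{8}} = - \frac{8}{1513} \approx -0.0052875$)
$F{\left(v \right)} = \frac{1}{v}$
$g F{\left(-3 \right)} = - \frac{8}{1513 \left(-3\right)} = \left(- \frac{8}{1513}\right) \left(- \frac{1}{3}\right) = \frac{8}{4539}$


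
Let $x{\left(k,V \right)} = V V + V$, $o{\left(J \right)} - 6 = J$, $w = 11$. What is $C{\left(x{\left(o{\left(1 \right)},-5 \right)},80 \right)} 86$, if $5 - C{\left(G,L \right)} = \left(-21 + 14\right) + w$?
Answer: $86$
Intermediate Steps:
$o{\left(J \right)} = 6 + J$
$x{\left(k,V \right)} = V + V^{2}$ ($x{\left(k,V \right)} = V^{2} + V = V + V^{2}$)
$C{\left(G,L \right)} = 1$ ($C{\left(G,L \right)} = 5 - \left(\left(-21 + 14\right) + 11\right) = 5 - \left(-7 + 11\right) = 5 - 4 = 1$)
$C{\left(x{\left(o{\left(1 \right)},-5 \right)},80 \right)} 86 = 1 \cdot 86 = 86$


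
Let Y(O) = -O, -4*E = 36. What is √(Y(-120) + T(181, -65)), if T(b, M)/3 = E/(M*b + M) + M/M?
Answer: √101858190/910 ≈ 11.091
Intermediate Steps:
E = -9 (E = -¼*36 = -9)
T(b, M) = 3 - 27/(M + M*b) (T(b, M) = 3*(-9/(M*b + M) + M/M) = 3*(-9/(M + M*b) + 1) = 3*(1 - 9/(M + M*b)) = 3 - 27/(M + M*b))
√(Y(-120) + T(181, -65)) = √(-1*(-120) + 3*(-9 - 65 - 65*181)/(-65*(1 + 181))) = √(120 + 3*(-1/65)*(-9 - 65 - 11765)/182) = √(120 + 3*(-1/65)*(1/182)*(-11839)) = √(120 + 35517/11830) = √(1455117/11830) = √101858190/910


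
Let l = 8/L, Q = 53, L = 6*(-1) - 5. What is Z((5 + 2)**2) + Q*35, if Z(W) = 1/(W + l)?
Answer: 985016/531 ≈ 1855.0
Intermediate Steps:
L = -11 (L = -6 - 5 = -11)
l = -8/11 (l = 8/(-11) = 8*(-1/11) = -8/11 ≈ -0.72727)
Z(W) = 1/(-8/11 + W) (Z(W) = 1/(W - 8/11) = 1/(-8/11 + W))
Z((5 + 2)**2) + Q*35 = 11/(-8 + 11*(5 + 2)**2) + 53*35 = 11/(-8 + 11*7**2) + 1855 = 11/(-8 + 11*49) + 1855 = 11/(-8 + 539) + 1855 = 11/531 + 1855 = 985016/531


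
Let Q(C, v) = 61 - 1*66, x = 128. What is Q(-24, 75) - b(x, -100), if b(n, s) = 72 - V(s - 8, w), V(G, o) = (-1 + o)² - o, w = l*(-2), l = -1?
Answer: -78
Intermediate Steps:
Q(C, v) = -5 (Q(C, v) = 61 - 66 = -5)
w = 2 (w = -1*(-2) = 2)
b(n, s) = 73 (b(n, s) = 72 - ((-1 + 2)² - 1*2) = 72 - (1² - 2) = 72 - (1 - 2) = 72 - 1*(-1) = 72 + 1 = 73)
Q(-24, 75) - b(x, -100) = -5 - 1*73 = -5 - 73 = -78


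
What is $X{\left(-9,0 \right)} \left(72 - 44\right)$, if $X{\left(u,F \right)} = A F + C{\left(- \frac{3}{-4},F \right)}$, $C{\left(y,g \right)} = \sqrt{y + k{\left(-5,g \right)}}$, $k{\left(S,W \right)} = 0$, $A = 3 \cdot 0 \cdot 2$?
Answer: $14 \sqrt{3} \approx 24.249$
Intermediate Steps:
$A = 0$ ($A = 0 \cdot 2 = 0$)
$C{\left(y,g \right)} = \sqrt{y}$ ($C{\left(y,g \right)} = \sqrt{y + 0} = \sqrt{y}$)
$X{\left(u,F \right)} = \frac{\sqrt{3}}{2}$ ($X{\left(u,F \right)} = 0 F + \sqrt{- \frac{3}{-4}} = 0 + \sqrt{\left(-3\right) \left(- \frac{1}{4}\right)} = 0 + \sqrt{\frac{3}{4}} = 0 + \frac{\sqrt{3}}{2} = \frac{\sqrt{3}}{2}$)
$X{\left(-9,0 \right)} \left(72 - 44\right) = \frac{\sqrt{3}}{2} \left(72 - 44\right) = \frac{\sqrt{3}}{2} \cdot 28 = 14 \sqrt{3}$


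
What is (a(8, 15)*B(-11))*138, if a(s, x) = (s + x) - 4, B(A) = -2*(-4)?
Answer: 20976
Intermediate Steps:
B(A) = 8
a(s, x) = -4 + s + x
(a(8, 15)*B(-11))*138 = ((-4 + 8 + 15)*8)*138 = (19*8)*138 = 152*138 = 20976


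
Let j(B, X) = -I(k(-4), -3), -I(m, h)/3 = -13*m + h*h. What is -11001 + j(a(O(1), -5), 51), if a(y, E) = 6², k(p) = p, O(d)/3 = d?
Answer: -10818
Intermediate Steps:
O(d) = 3*d
I(m, h) = -3*h² + 39*m (I(m, h) = -3*(-13*m + h*h) = -3*(-13*m + h²) = -3*(h² - 13*m) = -3*h² + 39*m)
a(y, E) = 36
j(B, X) = 183 (j(B, X) = -(-3*(-3)² + 39*(-4)) = -(-3*9 - 156) = -(-27 - 156) = -1*(-183) = 183)
-11001 + j(a(O(1), -5), 51) = -11001 + 183 = -10818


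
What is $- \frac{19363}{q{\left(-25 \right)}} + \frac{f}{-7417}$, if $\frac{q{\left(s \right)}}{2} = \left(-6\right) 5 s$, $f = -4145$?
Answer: $- \frac{137397871}{11125500} \approx -12.35$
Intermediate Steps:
$q{\left(s \right)} = - 60 s$ ($q{\left(s \right)} = 2 \left(-6\right) 5 s = 2 \left(- 30 s\right) = - 60 s$)
$- \frac{19363}{q{\left(-25 \right)}} + \frac{f}{-7417} = - \frac{19363}{\left(-60\right) \left(-25\right)} - \frac{4145}{-7417} = - \frac{19363}{1500} - - \frac{4145}{7417} = \left(-19363\right) \frac{1}{1500} + \frac{4145}{7417} = - \frac{19363}{1500} + \frac{4145}{7417} = - \frac{137397871}{11125500}$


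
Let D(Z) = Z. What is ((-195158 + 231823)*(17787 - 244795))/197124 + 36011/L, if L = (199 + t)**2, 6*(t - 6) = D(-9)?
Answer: -344677341607556/8163348369 ≈ -42223.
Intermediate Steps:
t = 9/2 (t = 6 + (1/6)*(-9) = 6 - 3/2 = 9/2 ≈ 4.5000)
L = 165649/4 (L = (199 + 9/2)**2 = (407/2)**2 = 165649/4 ≈ 41412.)
((-195158 + 231823)*(17787 - 244795))/197124 + 36011/L = ((-195158 + 231823)*(17787 - 244795))/197124 + 36011/(165649/4) = (36665*(-227008))*(1/197124) + 36011*(4/165649) = -8323248320*1/197124 + 144044/165649 = -2080812080/49281 + 144044/165649 = -344677341607556/8163348369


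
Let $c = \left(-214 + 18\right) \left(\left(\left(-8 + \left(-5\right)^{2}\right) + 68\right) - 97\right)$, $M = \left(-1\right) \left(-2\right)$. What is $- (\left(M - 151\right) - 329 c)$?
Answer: $773957$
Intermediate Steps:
$M = 2$
$c = 2352$ ($c = - 196 \left(\left(\left(-8 + 25\right) + 68\right) - 97\right) = - 196 \left(\left(17 + 68\right) - 97\right) = - 196 \left(85 - 97\right) = \left(-196\right) \left(-12\right) = 2352$)
$- (\left(M - 151\right) - 329 c) = - (\left(2 - 151\right) - 773808) = - (-149 - 773808) = \left(-1\right) \left(-773957\right) = 773957$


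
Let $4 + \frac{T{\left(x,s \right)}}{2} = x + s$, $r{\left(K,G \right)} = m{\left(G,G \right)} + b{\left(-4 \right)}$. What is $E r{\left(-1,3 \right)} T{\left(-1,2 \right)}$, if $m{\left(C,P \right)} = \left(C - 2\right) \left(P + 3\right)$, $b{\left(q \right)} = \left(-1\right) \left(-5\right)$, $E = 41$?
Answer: $-2706$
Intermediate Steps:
$b{\left(q \right)} = 5$
$m{\left(C,P \right)} = \left(-2 + C\right) \left(3 + P\right)$
$r{\left(K,G \right)} = -1 + G + G^{2}$ ($r{\left(K,G \right)} = \left(-6 - 2 G + 3 G + G G\right) + 5 = \left(-6 - 2 G + 3 G + G^{2}\right) + 5 = \left(-6 + G + G^{2}\right) + 5 = -1 + G + G^{2}$)
$T{\left(x,s \right)} = -8 + 2 s + 2 x$ ($T{\left(x,s \right)} = -8 + 2 \left(x + s\right) = -8 + 2 \left(s + x\right) = -8 + \left(2 s + 2 x\right) = -8 + 2 s + 2 x$)
$E r{\left(-1,3 \right)} T{\left(-1,2 \right)} = 41 \left(-1 + 3 + 3^{2}\right) \left(-8 + 2 \cdot 2 + 2 \left(-1\right)\right) = 41 \left(-1 + 3 + 9\right) \left(-8 + 4 - 2\right) = 41 \cdot 11 \left(-6\right) = 451 \left(-6\right) = -2706$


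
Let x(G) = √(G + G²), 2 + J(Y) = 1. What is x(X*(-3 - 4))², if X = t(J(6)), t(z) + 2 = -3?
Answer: 1260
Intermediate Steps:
J(Y) = -1 (J(Y) = -2 + 1 = -1)
t(z) = -5 (t(z) = -2 - 3 = -5)
X = -5
x(X*(-3 - 4))² = (√((-5*(-3 - 4))*(1 - 5*(-3 - 4))))² = (√((-5*(-7))*(1 - 5*(-7))))² = (√(35*(1 + 35)))² = (√(35*36))² = (√1260)² = (6*√35)² = 1260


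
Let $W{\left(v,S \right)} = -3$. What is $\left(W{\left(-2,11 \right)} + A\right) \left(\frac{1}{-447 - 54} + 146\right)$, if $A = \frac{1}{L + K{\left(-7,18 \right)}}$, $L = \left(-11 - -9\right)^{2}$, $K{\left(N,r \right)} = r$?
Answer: $- \frac{4754425}{11022} \approx -431.36$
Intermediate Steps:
$L = 4$ ($L = \left(-11 + 9\right)^{2} = \left(-2\right)^{2} = 4$)
$A = \frac{1}{22}$ ($A = \frac{1}{4 + 18} = \frac{1}{22} \approx 0.045455$)
$\left(W{\left(-2,11 \right)} + A\right) \left(\frac{1}{-447 - 54} + 146\right) = \left(-3 + \frac{1}{22}\right) \left(\frac{1}{-447 - 54} + 146\right) = - \frac{65 \left(\frac{1}{-501} + 146\right)}{22} = - \frac{65 \left(- \frac{1}{501} + 146\right)}{22} = \left(- \frac{65}{22}\right) \frac{73145}{501} = - \frac{4754425}{11022}$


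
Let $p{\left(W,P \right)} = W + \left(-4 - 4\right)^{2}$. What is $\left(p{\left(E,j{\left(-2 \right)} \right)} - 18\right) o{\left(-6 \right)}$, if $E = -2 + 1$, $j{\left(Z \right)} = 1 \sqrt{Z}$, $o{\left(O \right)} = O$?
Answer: $-270$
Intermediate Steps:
$j{\left(Z \right)} = \sqrt{Z}$
$E = -1$
$p{\left(W,P \right)} = 64 + W$ ($p{\left(W,P \right)} = W + \left(-8\right)^{2} = W + 64 = 64 + W$)
$\left(p{\left(E,j{\left(-2 \right)} \right)} - 18\right) o{\left(-6 \right)} = \left(\left(64 - 1\right) - 18\right) \left(-6\right) = \left(63 - 18\right) \left(-6\right) = 45 \left(-6\right) = -270$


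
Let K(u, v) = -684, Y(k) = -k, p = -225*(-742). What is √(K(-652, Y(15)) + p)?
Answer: 3*√18474 ≈ 407.76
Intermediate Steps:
p = 166950
√(K(-652, Y(15)) + p) = √(-684 + 166950) = √166266 = 3*√18474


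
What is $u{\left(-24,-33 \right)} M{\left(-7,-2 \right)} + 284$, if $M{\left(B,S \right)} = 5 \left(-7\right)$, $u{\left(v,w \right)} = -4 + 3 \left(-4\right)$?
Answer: $844$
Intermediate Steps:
$u{\left(v,w \right)} = -16$ ($u{\left(v,w \right)} = -4 - 12 = -16$)
$M{\left(B,S \right)} = -35$
$u{\left(-24,-33 \right)} M{\left(-7,-2 \right)} + 284 = \left(-16\right) \left(-35\right) + 284 = 560 + 284 = 844$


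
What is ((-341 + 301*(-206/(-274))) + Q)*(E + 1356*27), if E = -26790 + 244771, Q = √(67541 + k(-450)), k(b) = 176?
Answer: -4000674402/137 + 254593*√67717 ≈ 3.7049e+7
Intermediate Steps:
Q = √67717 (Q = √(67541 + 176) = √67717 ≈ 260.23)
E = 217981
((-341 + 301*(-206/(-274))) + Q)*(E + 1356*27) = ((-341 + 301*(-206/(-274))) + √67717)*(217981 + 1356*27) = ((-341 + 301*(-206*(-1/274))) + √67717)*(217981 + 36612) = ((-341 + 301*(103/137)) + √67717)*254593 = ((-341 + 31003/137) + √67717)*254593 = (-15714/137 + √67717)*254593 = -4000674402/137 + 254593*√67717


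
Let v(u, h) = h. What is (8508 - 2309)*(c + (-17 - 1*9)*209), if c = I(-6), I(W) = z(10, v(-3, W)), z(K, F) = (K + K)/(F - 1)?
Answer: -235921542/7 ≈ -3.3703e+7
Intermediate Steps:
z(K, F) = 2*K/(-1 + F) (z(K, F) = (2*K)/(-1 + F) = 2*K/(-1 + F))
I(W) = 20/(-1 + W) (I(W) = 2*10/(-1 + W) = 20/(-1 + W))
c = -20/7 (c = 20/(-1 - 6) = 20/(-7) = 20*(-1/7) = -20/7 ≈ -2.8571)
(8508 - 2309)*(c + (-17 - 1*9)*209) = (8508 - 2309)*(-20/7 + (-17 - 1*9)*209) = 6199*(-20/7 + (-17 - 9)*209) = 6199*(-20/7 - 26*209) = 6199*(-20/7 - 5434) = 6199*(-38058/7) = -235921542/7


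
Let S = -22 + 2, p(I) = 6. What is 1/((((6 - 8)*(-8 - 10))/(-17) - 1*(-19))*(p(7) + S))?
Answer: -17/4018 ≈ -0.0042310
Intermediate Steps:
S = -20
1/((((6 - 8)*(-8 - 10))/(-17) - 1*(-19))*(p(7) + S)) = 1/((((6 - 8)*(-8 - 10))/(-17) - 1*(-19))*(6 - 20)) = 1/((-2*(-18)*(-1/17) + 19)*(-14)) = 1/((36*(-1/17) + 19)*(-14)) = 1/((-36/17 + 19)*(-14)) = 1/((287/17)*(-14)) = 1/(-4018/17) = -17/4018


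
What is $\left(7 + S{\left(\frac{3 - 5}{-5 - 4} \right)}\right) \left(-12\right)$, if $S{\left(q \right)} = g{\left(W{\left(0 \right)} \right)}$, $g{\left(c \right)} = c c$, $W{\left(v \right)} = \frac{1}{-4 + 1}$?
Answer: $- \frac{256}{3} \approx -85.333$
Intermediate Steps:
$W{\left(v \right)} = - \frac{1}{3}$ ($W{\left(v \right)} = \frac{1}{-3} = - \frac{1}{3}$)
$g{\left(c \right)} = c^{2}$
$S{\left(q \right)} = \frac{1}{9}$ ($S{\left(q \right)} = \left(- \frac{1}{3}\right)^{2} = \frac{1}{9}$)
$\left(7 + S{\left(\frac{3 - 5}{-5 - 4} \right)}\right) \left(-12\right) = \left(7 + \frac{1}{9}\right) \left(-12\right) = \frac{64}{9} \left(-12\right) = - \frac{256}{3}$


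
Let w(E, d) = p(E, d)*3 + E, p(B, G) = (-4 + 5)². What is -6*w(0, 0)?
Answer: -18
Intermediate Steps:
p(B, G) = 1 (p(B, G) = 1² = 1)
w(E, d) = 3 + E (w(E, d) = 1*3 + E = 3 + E)
-6*w(0, 0) = -6*(3 + 0) = -6*3 = -18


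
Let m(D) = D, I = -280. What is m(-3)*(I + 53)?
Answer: 681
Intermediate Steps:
m(-3)*(I + 53) = -3*(-280 + 53) = -3*(-227) = 681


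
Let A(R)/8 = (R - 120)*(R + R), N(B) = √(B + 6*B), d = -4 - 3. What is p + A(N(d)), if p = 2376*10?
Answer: 22976 - 13440*I ≈ 22976.0 - 13440.0*I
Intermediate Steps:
d = -7
N(B) = √7*√B (N(B) = √(7*B) = √7*√B)
p = 23760
A(R) = 16*R*(-120 + R) (A(R) = 8*((R - 120)*(R + R)) = 8*((-120 + R)*(2*R)) = 8*(2*R*(-120 + R)) = 16*R*(-120 + R))
p + A(N(d)) = 23760 + 16*(√7*√(-7))*(-120 + √7*√(-7)) = 23760 + 16*(√7*(I*√7))*(-120 + √7*(I*√7)) = 23760 + 16*(7*I)*(-120 + 7*I) = 23760 + 112*I*(-120 + 7*I)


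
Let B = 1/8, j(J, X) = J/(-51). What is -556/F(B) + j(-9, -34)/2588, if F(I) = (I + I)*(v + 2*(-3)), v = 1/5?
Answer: 489235607/1275884 ≈ 383.45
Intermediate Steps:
j(J, X) = -J/51 (j(J, X) = J*(-1/51) = -J/51)
B = ⅛ ≈ 0.12500
v = ⅕ ≈ 0.20000
F(I) = -58*I/5 (F(I) = (I + I)*(⅕ + 2*(-3)) = (2*I)*(⅕ - 6) = (2*I)*(-29/5) = -58*I/5)
-556/F(B) + j(-9, -34)/2588 = -556/((-58/5*⅛)) - 1/51*(-9)/2588 = -556/(-29/20) + (3/17)*(1/2588) = -556*(-20/29) + 3/43996 = 11120/29 + 3/43996 = 489235607/1275884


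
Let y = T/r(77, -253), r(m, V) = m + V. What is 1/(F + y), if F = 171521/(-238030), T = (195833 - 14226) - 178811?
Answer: -5236660/86964947 ≈ -0.060216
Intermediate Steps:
r(m, V) = V + m
T = 2796 (T = 181607 - 178811 = 2796)
F = -171521/238030 (F = 171521*(-1/238030) = -171521/238030 ≈ -0.72059)
y = -699/44 (y = 2796/(-253 + 77) = 2796/(-176) = 2796*(-1/176) = -699/44 ≈ -15.886)
1/(F + y) = 1/(-171521/238030 - 699/44) = 1/(-86964947/5236660) = -5236660/86964947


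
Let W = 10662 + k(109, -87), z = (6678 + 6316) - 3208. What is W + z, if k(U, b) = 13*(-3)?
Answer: 20409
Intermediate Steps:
z = 9786 (z = 12994 - 3208 = 9786)
k(U, b) = -39
W = 10623 (W = 10662 - 39 = 10623)
W + z = 10623 + 9786 = 20409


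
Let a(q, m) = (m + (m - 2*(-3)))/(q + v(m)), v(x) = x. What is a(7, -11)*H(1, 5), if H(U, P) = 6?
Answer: 24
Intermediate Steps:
a(q, m) = (6 + 2*m)/(m + q) (a(q, m) = (m + (m - 2*(-3)))/(q + m) = (m + (m + 6))/(m + q) = (m + (6 + m))/(m + q) = (6 + 2*m)/(m + q))
a(7, -11)*H(1, 5) = (2*(3 - 11)/(-11 + 7))*6 = (2*(-8)/(-4))*6 = (2*(-¼)*(-8))*6 = 4*6 = 24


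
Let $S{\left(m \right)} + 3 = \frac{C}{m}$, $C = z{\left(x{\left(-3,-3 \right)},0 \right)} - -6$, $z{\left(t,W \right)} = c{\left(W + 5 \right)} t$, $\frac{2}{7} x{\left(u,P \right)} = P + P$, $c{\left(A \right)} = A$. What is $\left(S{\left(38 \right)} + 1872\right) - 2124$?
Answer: $- \frac{9789}{38} \approx -257.61$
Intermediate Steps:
$x{\left(u,P \right)} = 7 P$ ($x{\left(u,P \right)} = \frac{7 \left(P + P\right)}{2} = \frac{7 \cdot 2 P}{2} = 7 P$)
$z{\left(t,W \right)} = t \left(5 + W\right)$ ($z{\left(t,W \right)} = \left(W + 5\right) t = \left(5 + W\right) t = t \left(5 + W\right)$)
$C = -99$ ($C = 7 \left(-3\right) \left(5 + 0\right) - -6 = \left(-21\right) 5 + 6 = -105 + 6 = -99$)
$S{\left(m \right)} = -3 - \frac{99}{m}$
$\left(S{\left(38 \right)} + 1872\right) - 2124 = \left(\left(-3 - \frac{99}{38}\right) + 1872\right) - 2124 = \left(- \frac{213}{38} + 1872\right) - 2124 = \frac{70923}{38} - 2124 = - \frac{9789}{38}$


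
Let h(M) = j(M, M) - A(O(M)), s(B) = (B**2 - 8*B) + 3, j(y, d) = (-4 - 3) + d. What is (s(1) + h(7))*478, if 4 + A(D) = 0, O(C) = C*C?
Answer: 0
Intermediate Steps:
O(C) = C**2
A(D) = -4 (A(D) = -4 + 0 = -4)
j(y, d) = -7 + d
s(B) = 3 + B**2 - 8*B
h(M) = -3 + M (h(M) = (-7 + M) - 1*(-4) = (-7 + M) + 4 = -3 + M)
(s(1) + h(7))*478 = ((3 + 1**2 - 8*1) + (-3 + 7))*478 = ((3 + 1 - 8) + 4)*478 = (-4 + 4)*478 = 0*478 = 0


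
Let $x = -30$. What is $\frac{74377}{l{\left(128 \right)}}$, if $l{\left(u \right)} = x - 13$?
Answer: $- \frac{74377}{43} \approx -1729.7$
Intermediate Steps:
$l{\left(u \right)} = -43$ ($l{\left(u \right)} = -30 - 13 = -43$)
$\frac{74377}{l{\left(128 \right)}} = \frac{74377}{-43} = 74377 \left(- \frac{1}{43}\right) = - \frac{74377}{43}$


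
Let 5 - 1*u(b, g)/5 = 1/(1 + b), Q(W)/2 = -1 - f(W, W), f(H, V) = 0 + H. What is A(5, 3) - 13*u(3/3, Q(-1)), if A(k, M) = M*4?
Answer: -561/2 ≈ -280.50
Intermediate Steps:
A(k, M) = 4*M
f(H, V) = H
Q(W) = -2 - 2*W (Q(W) = 2*(-1 - W) = -2 - 2*W)
u(b, g) = 25 - 5/(1 + b)
A(5, 3) - 13*u(3/3, Q(-1)) = 4*3 - 65*(4 + 5*(3/3))/(1 + 3/3) = 12 - 65*(4 + 5*(3*(1/3)))/(1 + 3*(1/3)) = 12 - 65*(4 + 5*1)/(1 + 1) = 12 - 65*(4 + 5)/2 = 12 - 65*9/2 = 12 - 13*45/2 = 12 - 585/2 = -561/2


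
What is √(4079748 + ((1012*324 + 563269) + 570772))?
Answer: √5541677 ≈ 2354.1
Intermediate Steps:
√(4079748 + ((1012*324 + 563269) + 570772)) = √(4079748 + ((327888 + 563269) + 570772)) = √(4079748 + (891157 + 570772)) = √(4079748 + 1461929) = √5541677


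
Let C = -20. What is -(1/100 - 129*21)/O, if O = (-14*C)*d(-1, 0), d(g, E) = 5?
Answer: 270899/140000 ≈ 1.9350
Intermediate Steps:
O = 1400 (O = -14*(-20)*5 = 280*5 = 1400)
-(1/100 - 129*21)/O = -(1/100 - 129*21)/1400 = -(1/100 - 2709)/1400 = -(-270899)/(100*1400) = -1*(-270899/140000) = 270899/140000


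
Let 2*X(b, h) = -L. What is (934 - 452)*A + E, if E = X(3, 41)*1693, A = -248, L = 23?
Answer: -278011/2 ≈ -1.3901e+5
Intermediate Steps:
X(b, h) = -23/2 (X(b, h) = (-1*23)/2 = (½)*(-23) = -23/2)
E = -38939/2 (E = -23/2*1693 = -38939/2 ≈ -19470.)
(934 - 452)*A + E = (934 - 452)*(-248) - 38939/2 = 482*(-248) - 38939/2 = -119536 - 38939/2 = -278011/2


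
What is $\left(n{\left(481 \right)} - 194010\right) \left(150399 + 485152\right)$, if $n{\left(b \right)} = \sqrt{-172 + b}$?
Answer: $-123303249510 + 635551 \sqrt{309} \approx -1.2329 \cdot 10^{11}$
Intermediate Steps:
$\left(n{\left(481 \right)} - 194010\right) \left(150399 + 485152\right) = \left(\sqrt{-172 + 481} - 194010\right) \left(150399 + 485152\right) = \left(\sqrt{309} - 194010\right) 635551 = \left(-194010 + \sqrt{309}\right) 635551 = -123303249510 + 635551 \sqrt{309}$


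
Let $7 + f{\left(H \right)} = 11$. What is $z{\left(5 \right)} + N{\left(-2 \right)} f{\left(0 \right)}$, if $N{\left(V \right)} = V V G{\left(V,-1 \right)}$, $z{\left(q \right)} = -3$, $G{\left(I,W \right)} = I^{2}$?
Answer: $61$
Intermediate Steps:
$f{\left(H \right)} = 4$ ($f{\left(H \right)} = -7 + 11 = 4$)
$N{\left(V \right)} = V^{4}$ ($N{\left(V \right)} = V V V^{2} = V^{2} V^{2} = V^{4}$)
$z{\left(5 \right)} + N{\left(-2 \right)} f{\left(0 \right)} = -3 + \left(-2\right)^{4} \cdot 4 = -3 + 16 \cdot 4 = -3 + 64 = 61$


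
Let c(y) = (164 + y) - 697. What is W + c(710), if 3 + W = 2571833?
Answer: 2572007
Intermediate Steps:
W = 2571830 (W = -3 + 2571833 = 2571830)
c(y) = -533 + y
W + c(710) = 2571830 + (-533 + 710) = 2571830 + 177 = 2572007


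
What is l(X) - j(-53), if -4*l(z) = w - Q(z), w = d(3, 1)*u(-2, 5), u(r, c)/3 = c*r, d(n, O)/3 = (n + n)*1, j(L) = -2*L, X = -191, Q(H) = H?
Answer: -75/4 ≈ -18.750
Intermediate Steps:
d(n, O) = 6*n (d(n, O) = 3*((n + n)*1) = 3*((2*n)*1) = 3*(2*n) = 6*n)
u(r, c) = 3*c*r (u(r, c) = 3*(c*r) = 3*c*r)
w = -540 (w = (6*3)*(3*5*(-2)) = 18*(-30) = -540)
l(z) = 135 + z/4 (l(z) = -(-540 - z)/4 = 135 + z/4)
l(X) - j(-53) = (135 + (1/4)*(-191)) - (-2)*(-53) = (135 - 191/4) - 1*106 = 349/4 - 106 = -75/4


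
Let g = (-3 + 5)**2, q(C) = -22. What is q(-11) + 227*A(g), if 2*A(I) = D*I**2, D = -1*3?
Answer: -5470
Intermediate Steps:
D = -3
g = 4 (g = 2**2 = 4)
A(I) = -3*I**2/2 (A(I) = (-3*I**2)/2 = -3*I**2/2)
q(-11) + 227*A(g) = -22 + 227*(-3/2*4**2) = -22 + 227*(-3/2*16) = -22 + 227*(-24) = -22 - 5448 = -5470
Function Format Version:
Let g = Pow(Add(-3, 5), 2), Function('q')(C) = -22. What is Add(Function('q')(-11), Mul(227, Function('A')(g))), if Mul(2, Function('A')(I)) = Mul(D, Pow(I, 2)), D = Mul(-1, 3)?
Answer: -5470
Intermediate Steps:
D = -3
g = 4 (g = Pow(2, 2) = 4)
Function('A')(I) = Mul(Rational(-3, 2), Pow(I, 2)) (Function('A')(I) = Mul(Rational(1, 2), Mul(-3, Pow(I, 2))) = Mul(Rational(-3, 2), Pow(I, 2)))
Add(Function('q')(-11), Mul(227, Function('A')(g))) = Add(-22, Mul(227, Mul(Rational(-3, 2), Pow(4, 2)))) = Add(-22, Mul(227, Mul(Rational(-3, 2), 16))) = Add(-22, Mul(227, -24)) = Add(-22, -5448) = -5470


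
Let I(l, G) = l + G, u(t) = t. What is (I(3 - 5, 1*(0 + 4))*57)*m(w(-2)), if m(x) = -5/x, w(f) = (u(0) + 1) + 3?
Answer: -285/2 ≈ -142.50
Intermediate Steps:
w(f) = 4 (w(f) = (0 + 1) + 3 = 1 + 3 = 4)
I(l, G) = G + l
(I(3 - 5, 1*(0 + 4))*57)*m(w(-2)) = ((1*(0 + 4) + (3 - 5))*57)*(-5/4) = ((1*4 - 2)*57)*(-5*1/4) = ((4 - 2)*57)*(-5/4) = (2*57)*(-5/4) = 114*(-5/4) = -285/2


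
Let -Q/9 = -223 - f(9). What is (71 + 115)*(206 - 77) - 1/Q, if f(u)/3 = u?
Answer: 53986499/2250 ≈ 23994.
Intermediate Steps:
f(u) = 3*u
Q = 2250 (Q = -9*(-223 - 3*9) = -9*(-223 - 1*27) = -9*(-223 - 27) = -9*(-250) = 2250)
(71 + 115)*(206 - 77) - 1/Q = (71 + 115)*(206 - 77) - 1/2250 = 186*129 - 1*1/2250 = 23994 - 1/2250 = 53986499/2250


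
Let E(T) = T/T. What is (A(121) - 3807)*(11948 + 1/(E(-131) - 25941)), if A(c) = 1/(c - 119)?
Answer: -2359505608947/51880 ≈ -4.5480e+7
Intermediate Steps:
E(T) = 1
A(c) = 1/(-119 + c)
(A(121) - 3807)*(11948 + 1/(E(-131) - 25941)) = (1/(-119 + 121) - 3807)*(11948 + 1/(1 - 25941)) = (1/2 - 3807)*(11948 + 1/(-25940)) = (½ - 3807)*(11948 - 1/25940) = -7613/2*309931119/25940 = -2359505608947/51880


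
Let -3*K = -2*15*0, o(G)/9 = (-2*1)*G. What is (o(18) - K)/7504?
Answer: -81/1876 ≈ -0.043177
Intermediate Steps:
o(G) = -18*G (o(G) = 9*((-2*1)*G) = 9*(-2*G) = -18*G)
K = 0 (K = -(-2*15)*0/3 = -(-10)*0 = -1/3*0 = 0)
(o(18) - K)/7504 = (-18*18 - 1*0)/7504 = (-324 + 0)*(1/7504) = -324*1/7504 = -81/1876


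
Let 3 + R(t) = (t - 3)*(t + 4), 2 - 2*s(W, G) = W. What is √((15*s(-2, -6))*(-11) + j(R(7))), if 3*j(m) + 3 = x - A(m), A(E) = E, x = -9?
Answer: I*√3129/3 ≈ 18.646*I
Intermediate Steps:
s(W, G) = 1 - W/2
R(t) = -3 + (-3 + t)*(4 + t) (R(t) = -3 + (t - 3)*(t + 4) = -3 + (-3 + t)*(4 + t))
j(m) = -4 - m/3 (j(m) = -1 + (-9 - m)/3 = -1 + (-3 - m/3) = -4 - m/3)
√((15*s(-2, -6))*(-11) + j(R(7))) = √((15*(1 - ½*(-2)))*(-11) + (-4 - (-15 + 7 + 7²)/3)) = √((15*(1 + 1))*(-11) + (-4 - (-15 + 7 + 49)/3)) = √((15*2)*(-11) + (-4 - ⅓*41)) = √(30*(-11) + (-4 - 41/3)) = √(-330 - 53/3) = √(-1043/3) = I*√3129/3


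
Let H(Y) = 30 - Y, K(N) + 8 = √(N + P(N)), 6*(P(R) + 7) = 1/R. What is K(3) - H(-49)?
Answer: -87 + I*√142/6 ≈ -87.0 + 1.9861*I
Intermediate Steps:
P(R) = -7 + 1/(6*R)
K(N) = -8 + √(-7 + N + 1/(6*N)) (K(N) = -8 + √(N + (-7 + 1/(6*N))) = -8 + √(-7 + N + 1/(6*N)))
K(3) - H(-49) = (-8 + √(-252 + 6/3 + 36*3)/6) - (30 - 1*(-49)) = (-8 + √(-252 + 6*(⅓) + 108)/6) - (30 + 49) = (-8 + √(-252 + 2 + 108)/6) - 1*79 = (-8 + √(-142)/6) - 79 = (-8 + (I*√142)/6) - 79 = (-8 + I*√142/6) - 79 = -87 + I*√142/6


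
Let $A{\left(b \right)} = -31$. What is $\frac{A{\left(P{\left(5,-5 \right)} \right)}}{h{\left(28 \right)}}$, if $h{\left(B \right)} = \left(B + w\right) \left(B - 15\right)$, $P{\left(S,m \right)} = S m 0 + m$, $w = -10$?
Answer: $- \frac{31}{234} \approx -0.13248$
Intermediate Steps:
$P{\left(S,m \right)} = m$ ($P{\left(S,m \right)} = 0 + m = m$)
$h{\left(B \right)} = \left(-15 + B\right) \left(-10 + B\right)$ ($h{\left(B \right)} = \left(B - 10\right) \left(B - 15\right) = \left(-10 + B\right) \left(-15 + B\right) = \left(-15 + B\right) \left(-10 + B\right)$)
$\frac{A{\left(P{\left(5,-5 \right)} \right)}}{h{\left(28 \right)}} = - \frac{31}{150 + 28^{2} - 700} = - \frac{31}{150 + 784 - 700} = - \frac{31}{234}$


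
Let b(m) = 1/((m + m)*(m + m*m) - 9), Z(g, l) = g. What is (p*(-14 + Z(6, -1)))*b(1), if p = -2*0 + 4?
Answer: 32/5 ≈ 6.4000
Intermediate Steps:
p = 4 (p = 0 + 4 = 4)
b(m) = 1/(-9 + 2*m*(m + m²)) (b(m) = 1/((2*m)*(m + m²) - 9) = 1/(2*m*(m + m²) - 9) = 1/(-9 + 2*m*(m + m²)))
(p*(-14 + Z(6, -1)))*b(1) = (4*(-14 + 6))/(-9 + 2*1² + 2*1³) = (4*(-8))/(-9 + 2*1 + 2*1) = -32/(-9 + 2 + 2) = -32/(-5) = -32*(-⅕) = 32/5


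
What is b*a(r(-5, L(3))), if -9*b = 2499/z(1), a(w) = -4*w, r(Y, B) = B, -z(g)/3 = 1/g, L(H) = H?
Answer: -3332/3 ≈ -1110.7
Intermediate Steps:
z(g) = -3/g
b = 833/9 (b = -833/(3*((-3/1))) = -833/(3*((-3*1))) = -833/(3*(-3)) = -833*(-1)/(3*3) = -⅑*(-833) = 833/9 ≈ 92.556)
b*a(r(-5, L(3))) = 833*(-4*3)/9 = (833/9)*(-12) = -3332/3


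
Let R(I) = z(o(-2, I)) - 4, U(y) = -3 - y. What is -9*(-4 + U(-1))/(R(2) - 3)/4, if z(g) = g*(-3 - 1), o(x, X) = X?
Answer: -9/10 ≈ -0.90000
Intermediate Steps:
z(g) = -4*g (z(g) = g*(-4) = -4*g)
R(I) = -4 - 4*I (R(I) = -4*I - 4 = -4 - 4*I)
-9*(-4 + U(-1))/(R(2) - 3)/4 = -9*(-4 + (-3 - 1*(-1)))/((-4 - 4*2) - 3)/4 = -9*(-4 + (-3 + 1))/((-4 - 8) - 3)*(1/4) = -9*(-4 - 2)/(-12 - 3)*(1/4) = -(-54)/(-15)*(1/4) = -(-54)*(-1)/15*(1/4) = -9*2/5*(1/4) = -18/5*1/4 = -9/10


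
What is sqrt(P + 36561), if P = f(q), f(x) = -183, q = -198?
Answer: 3*sqrt(4042) ≈ 190.73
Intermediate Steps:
P = -183
sqrt(P + 36561) = sqrt(-183 + 36561) = sqrt(36378) = 3*sqrt(4042)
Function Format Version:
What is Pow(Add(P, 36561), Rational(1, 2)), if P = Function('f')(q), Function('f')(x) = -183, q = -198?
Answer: Mul(3, Pow(4042, Rational(1, 2))) ≈ 190.73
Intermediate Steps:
P = -183
Pow(Add(P, 36561), Rational(1, 2)) = Pow(Add(-183, 36561), Rational(1, 2)) = Pow(36378, Rational(1, 2)) = Mul(3, Pow(4042, Rational(1, 2)))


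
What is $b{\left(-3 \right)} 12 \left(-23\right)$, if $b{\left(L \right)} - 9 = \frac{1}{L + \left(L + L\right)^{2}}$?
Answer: $- \frac{27416}{11} \approx -2492.4$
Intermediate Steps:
$b{\left(L \right)} = 9 + \frac{1}{L + 4 L^{2}}$ ($b{\left(L \right)} = 9 + \frac{1}{L + \left(L + L\right)^{2}} = 9 + \frac{1}{L + \left(2 L\right)^{2}} = 9 + \frac{1}{L + 4 L^{2}}$)
$b{\left(-3 \right)} 12 \left(-23\right) = \frac{1 + 9 \left(-3\right) + 36 \left(-3\right)^{2}}{\left(-3\right) \left(1 + 4 \left(-3\right)\right)} 12 \left(-23\right) = - \frac{1 - 27 + 36 \cdot 9}{3 \left(1 - 12\right)} 12 \left(-23\right) = - \frac{1 - 27 + 324}{3 \left(-11\right)} 12 \left(-23\right) = \left(- \frac{1}{3}\right) \left(- \frac{1}{11}\right) 298 \cdot 12 \left(-23\right) = \frac{298}{33} \cdot 12 \left(-23\right) = \frac{1192}{11} \left(-23\right) = - \frac{27416}{11}$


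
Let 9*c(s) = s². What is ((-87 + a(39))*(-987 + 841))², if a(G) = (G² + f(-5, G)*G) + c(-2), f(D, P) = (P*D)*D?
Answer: 2688392427084100/81 ≈ 3.3190e+13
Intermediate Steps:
f(D, P) = P*D² (f(D, P) = (D*P)*D = P*D²)
c(s) = s²/9
a(G) = 4/9 + 26*G² (a(G) = (G² + (G*(-5)²)*G) + (⅑)*(-2)² = (G² + (G*25)*G) + (⅑)*4 = (G² + (25*G)*G) + 4/9 = (G² + 25*G²) + 4/9 = 26*G² + 4/9 = 4/9 + 26*G²)
((-87 + a(39))*(-987 + 841))² = ((-87 + (4/9 + 26*39²))*(-987 + 841))² = ((-87 + (4/9 + 26*1521))*(-146))² = ((-87 + (4/9 + 39546))*(-146))² = ((-87 + 355918/9)*(-146))² = ((355135/9)*(-146))² = (-51849710/9)² = 2688392427084100/81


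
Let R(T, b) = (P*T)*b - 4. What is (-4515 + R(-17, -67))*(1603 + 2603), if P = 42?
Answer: 182199714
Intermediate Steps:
R(T, b) = -4 + 42*T*b (R(T, b) = (42*T)*b - 4 = 42*T*b - 4 = -4 + 42*T*b)
(-4515 + R(-17, -67))*(1603 + 2603) = (-4515 + (-4 + 42*(-17)*(-67)))*(1603 + 2603) = (-4515 + (-4 + 47838))*4206 = (-4515 + 47834)*4206 = 43319*4206 = 182199714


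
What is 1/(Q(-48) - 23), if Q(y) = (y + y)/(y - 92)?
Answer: -35/781 ≈ -0.044814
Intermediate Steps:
Q(y) = 2*y/(-92 + y) (Q(y) = (2*y)/(-92 + y) = 2*y/(-92 + y))
1/(Q(-48) - 23) = 1/(2*(-48)/(-92 - 48) - 23) = 1/(2*(-48)/(-140) - 23) = 1/(2*(-48)*(-1/140) - 23) = 1/(24/35 - 23) = 1/(-781/35) = -35/781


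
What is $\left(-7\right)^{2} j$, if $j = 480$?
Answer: $23520$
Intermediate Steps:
$\left(-7\right)^{2} j = \left(-7\right)^{2} \cdot 480 = 49 \cdot 480 = 23520$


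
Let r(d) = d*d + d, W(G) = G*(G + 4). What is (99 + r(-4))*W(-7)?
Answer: 2331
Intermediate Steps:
W(G) = G*(4 + G)
r(d) = d + d**2 (r(d) = d**2 + d = d + d**2)
(99 + r(-4))*W(-7) = (99 - 4*(1 - 4))*(-7*(4 - 7)) = (99 - 4*(-3))*(-7*(-3)) = (99 + 12)*21 = 111*21 = 2331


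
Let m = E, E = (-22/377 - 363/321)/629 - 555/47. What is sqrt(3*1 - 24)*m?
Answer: -14084397842*I*sqrt(21)/1192541857 ≈ -54.122*I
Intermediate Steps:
E = -14084397842/1192541857 (E = (-22*1/377 - 363*1/321)*(1/629) - 555*1/47 = (-22/377 - 121/107)*(1/629) - 555/47 = -47971/40339*1/629 - 555/47 = -47971/25373231 - 555/47 = -14084397842/1192541857 ≈ -11.810)
m = -14084397842/1192541857 ≈ -11.810
sqrt(3*1 - 24)*m = sqrt(3*1 - 24)*(-14084397842/1192541857) = sqrt(3 - 24)*(-14084397842/1192541857) = sqrt(-21)*(-14084397842/1192541857) = (I*sqrt(21))*(-14084397842/1192541857) = -14084397842*I*sqrt(21)/1192541857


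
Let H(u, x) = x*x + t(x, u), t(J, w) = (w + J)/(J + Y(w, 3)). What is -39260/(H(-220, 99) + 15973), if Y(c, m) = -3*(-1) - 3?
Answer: -70668/46391 ≈ -1.5233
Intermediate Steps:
Y(c, m) = 0 (Y(c, m) = 3 - 3 = 0)
t(J, w) = (J + w)/J (t(J, w) = (w + J)/(J + 0) = (J + w)/J)
H(u, x) = x**2 + (u + x)/x (H(u, x) = x*x + (x + u)/x = x**2 + (u + x)/x)
-39260/(H(-220, 99) + 15973) = -39260/((-220 + 99 + 99**3)/99 + 15973) = -39260/((-220 + 99 + 970299)/99 + 15973) = -39260/((1/99)*970178 + 15973) = -39260/(88198/9 + 15973) = -39260/231955/9 = -39260*9/231955 = -70668/46391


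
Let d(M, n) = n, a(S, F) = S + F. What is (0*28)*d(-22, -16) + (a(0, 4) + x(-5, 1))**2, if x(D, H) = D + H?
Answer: 0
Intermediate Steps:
a(S, F) = F + S
(0*28)*d(-22, -16) + (a(0, 4) + x(-5, 1))**2 = (0*28)*(-16) + ((4 + 0) + (-5 + 1))**2 = 0*(-16) + (4 - 4)**2 = 0 + 0**2 = 0 + 0 = 0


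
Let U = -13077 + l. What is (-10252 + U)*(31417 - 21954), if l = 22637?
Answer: -6548396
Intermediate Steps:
U = 9560 (U = -13077 + 22637 = 9560)
(-10252 + U)*(31417 - 21954) = (-10252 + 9560)*(31417 - 21954) = -692*9463 = -6548396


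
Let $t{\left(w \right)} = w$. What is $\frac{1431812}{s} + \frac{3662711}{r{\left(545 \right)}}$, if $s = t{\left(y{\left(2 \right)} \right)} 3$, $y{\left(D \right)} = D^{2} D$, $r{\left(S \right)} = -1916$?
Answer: $\frac{331930841}{5748} \approx 57747.0$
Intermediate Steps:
$y{\left(D \right)} = D^{3}$
$s = 24$ ($s = 2^{3} \cdot 3 = 8 \cdot 3 = 24$)
$\frac{1431812}{s} + \frac{3662711}{r{\left(545 \right)}} = \frac{1431812}{24} + \frac{3662711}{-1916} = 1431812 \cdot \frac{1}{24} + 3662711 \left(- \frac{1}{1916}\right) = \frac{357953}{6} - \frac{3662711}{1916} = \frac{331930841}{5748}$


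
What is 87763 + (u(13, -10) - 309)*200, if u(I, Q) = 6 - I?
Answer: 24563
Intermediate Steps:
87763 + (u(13, -10) - 309)*200 = 87763 + ((6 - 1*13) - 309)*200 = 87763 + ((6 - 13) - 309)*200 = 87763 + (-7 - 309)*200 = 87763 - 316*200 = 87763 - 63200 = 24563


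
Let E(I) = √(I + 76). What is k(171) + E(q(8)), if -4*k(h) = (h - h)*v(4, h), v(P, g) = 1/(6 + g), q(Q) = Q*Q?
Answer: 2*√35 ≈ 11.832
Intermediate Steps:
q(Q) = Q²
E(I) = √(76 + I)
k(h) = 0 (k(h) = -(h - h)/(4*(6 + h)) = -0/(6 + h) = -¼*0 = 0)
k(171) + E(q(8)) = 0 + √(76 + 8²) = 0 + √(76 + 64) = 0 + √140 = 0 + 2*√35 = 2*√35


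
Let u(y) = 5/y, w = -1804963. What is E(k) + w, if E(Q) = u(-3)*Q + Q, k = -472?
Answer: -5413945/3 ≈ -1.8046e+6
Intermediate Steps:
E(Q) = -2*Q/3 (E(Q) = (5/(-3))*Q + Q = (5*(-1/3))*Q + Q = -5*Q/3 + Q = -2*Q/3)
E(k) + w = -2/3*(-472) - 1804963 = 944/3 - 1804963 = -5413945/3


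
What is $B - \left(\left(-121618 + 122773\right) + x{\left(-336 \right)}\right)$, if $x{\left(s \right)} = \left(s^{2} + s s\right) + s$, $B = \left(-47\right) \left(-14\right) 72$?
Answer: $-179235$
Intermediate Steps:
$B = 47376$ ($B = 658 \cdot 72 = 47376$)
$x{\left(s \right)} = s + 2 s^{2}$ ($x{\left(s \right)} = \left(s^{2} + s^{2}\right) + s = 2 s^{2} + s = s + 2 s^{2}$)
$B - \left(\left(-121618 + 122773\right) + x{\left(-336 \right)}\right) = 47376 - \left(\left(-121618 + 122773\right) - 336 \left(1 + 2 \left(-336\right)\right)\right) = 47376 - \left(1155 - 336 \left(1 - 672\right)\right) = 47376 - \left(1155 - -225456\right) = 47376 - \left(1155 + 225456\right) = 47376 - 226611 = -179235$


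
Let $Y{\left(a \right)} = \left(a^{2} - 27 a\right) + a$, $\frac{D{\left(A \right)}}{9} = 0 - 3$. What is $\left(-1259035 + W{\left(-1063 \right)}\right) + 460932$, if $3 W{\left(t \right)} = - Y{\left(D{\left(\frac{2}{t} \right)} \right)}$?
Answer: $-798580$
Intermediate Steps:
$D{\left(A \right)} = -27$ ($D{\left(A \right)} = 9 \left(0 - 3\right) = 9 \left(-3\right) = -27$)
$Y{\left(a \right)} = a^{2} - 26 a$
$W{\left(t \right)} = -477$ ($W{\left(t \right)} = \frac{\left(-1\right) \left(- 27 \left(-26 - 27\right)\right)}{3} = \frac{\left(-1\right) \left(\left(-27\right) \left(-53\right)\right)}{3} = \frac{\left(-1\right) 1431}{3} = \frac{1}{3} \left(-1431\right) = -477$)
$\left(-1259035 + W{\left(-1063 \right)}\right) + 460932 = \left(-1259035 - 477\right) + 460932 = -1259512 + 460932 = -798580$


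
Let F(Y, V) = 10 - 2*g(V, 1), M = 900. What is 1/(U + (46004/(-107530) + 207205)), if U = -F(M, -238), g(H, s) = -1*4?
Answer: 53765/11139386053 ≈ 4.8266e-6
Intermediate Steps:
g(H, s) = -4
F(Y, V) = 18 (F(Y, V) = 10 - 2*(-4) = 10 + 8 = 18)
U = -18 (U = -1*18 = -18)
1/(U + (46004/(-107530) + 207205)) = 1/(-18 + (46004/(-107530) + 207205)) = 1/(-18 + (46004*(-1/107530) + 207205)) = 1/(-18 + (-23002/53765 + 207205)) = 1/(-18 + 11140353823/53765) = 1/(11139386053/53765) = 53765/11139386053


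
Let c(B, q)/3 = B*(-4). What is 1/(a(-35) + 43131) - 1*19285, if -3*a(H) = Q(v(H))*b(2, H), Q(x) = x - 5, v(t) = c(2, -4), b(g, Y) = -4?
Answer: -2493106942/129277 ≈ -19285.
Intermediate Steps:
c(B, q) = -12*B (c(B, q) = 3*(B*(-4)) = 3*(-4*B) = -12*B)
v(t) = -24 (v(t) = -12*2 = -24)
Q(x) = -5 + x
a(H) = -116/3 (a(H) = -(-5 - 24)*(-4)/3 = -(-29)*(-4)/3 = -1/3*116 = -116/3)
1/(a(-35) + 43131) - 1*19285 = 1/(-116/3 + 43131) - 1*19285 = 1/(129277/3) - 19285 = 3/129277 - 19285 = -2493106942/129277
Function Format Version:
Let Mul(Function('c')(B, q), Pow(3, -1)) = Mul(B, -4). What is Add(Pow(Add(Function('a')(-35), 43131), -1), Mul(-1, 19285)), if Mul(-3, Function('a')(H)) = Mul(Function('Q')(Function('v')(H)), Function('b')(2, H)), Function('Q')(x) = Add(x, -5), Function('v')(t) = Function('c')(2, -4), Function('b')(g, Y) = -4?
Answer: Rational(-2493106942, 129277) ≈ -19285.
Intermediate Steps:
Function('c')(B, q) = Mul(-12, B) (Function('c')(B, q) = Mul(3, Mul(B, -4)) = Mul(3, Mul(-4, B)) = Mul(-12, B))
Function('v')(t) = -24 (Function('v')(t) = Mul(-12, 2) = -24)
Function('Q')(x) = Add(-5, x)
Function('a')(H) = Rational(-116, 3) (Function('a')(H) = Mul(Rational(-1, 3), Mul(Add(-5, -24), -4)) = Mul(Rational(-1, 3), Mul(-29, -4)) = Mul(Rational(-1, 3), 116) = Rational(-116, 3))
Add(Pow(Add(Function('a')(-35), 43131), -1), Mul(-1, 19285)) = Add(Pow(Add(Rational(-116, 3), 43131), -1), Mul(-1, 19285)) = Add(Pow(Rational(129277, 3), -1), -19285) = Add(Rational(3, 129277), -19285) = Rational(-2493106942, 129277)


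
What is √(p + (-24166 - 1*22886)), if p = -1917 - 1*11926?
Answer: I*√60895 ≈ 246.77*I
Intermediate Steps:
p = -13843 (p = -1917 - 11926 = -13843)
√(p + (-24166 - 1*22886)) = √(-13843 + (-24166 - 1*22886)) = √(-13843 + (-24166 - 22886)) = √(-13843 - 47052) = √(-60895) = I*√60895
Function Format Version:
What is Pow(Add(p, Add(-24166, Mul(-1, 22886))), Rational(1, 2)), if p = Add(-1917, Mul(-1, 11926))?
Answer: Mul(I, Pow(60895, Rational(1, 2))) ≈ Mul(246.77, I)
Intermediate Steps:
p = -13843 (p = Add(-1917, -11926) = -13843)
Pow(Add(p, Add(-24166, Mul(-1, 22886))), Rational(1, 2)) = Pow(Add(-13843, Add(-24166, Mul(-1, 22886))), Rational(1, 2)) = Pow(Add(-13843, Add(-24166, -22886)), Rational(1, 2)) = Pow(Add(-13843, -47052), Rational(1, 2)) = Pow(-60895, Rational(1, 2)) = Mul(I, Pow(60895, Rational(1, 2)))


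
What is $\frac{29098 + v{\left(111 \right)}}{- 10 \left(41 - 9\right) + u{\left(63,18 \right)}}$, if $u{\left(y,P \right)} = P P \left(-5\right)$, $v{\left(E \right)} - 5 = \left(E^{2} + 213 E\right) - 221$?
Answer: $- \frac{32423}{970} \approx -33.426$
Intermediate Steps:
$v{\left(E \right)} = -216 + E^{2} + 213 E$ ($v{\left(E \right)} = 5 - \left(221 - E^{2} - 213 E\right) = 5 + \left(-221 + E^{2} + 213 E\right) = -216 + E^{2} + 213 E$)
$u{\left(y,P \right)} = - 5 P^{2}$ ($u{\left(y,P \right)} = P^{2} \left(-5\right) = - 5 P^{2}$)
$\frac{29098 + v{\left(111 \right)}}{- 10 \left(41 - 9\right) + u{\left(63,18 \right)}} = \frac{29098 + \left(-216 + 111^{2} + 213 \cdot 111\right)}{- 10 \left(41 - 9\right) - 5 \cdot 18^{2}} = \frac{29098 + \left(-216 + 12321 + 23643\right)}{- 10 \left(41 - 9\right) - 1620} = \frac{29098 + 35748}{\left(-10\right) 32 - 1620} = \frac{64846}{-320 - 1620} = \frac{64846}{-1940} = 64846 \left(- \frac{1}{1940}\right) = - \frac{32423}{970}$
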